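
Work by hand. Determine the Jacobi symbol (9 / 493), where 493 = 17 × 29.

Reciprocity: 9 ≡ 1 and 493 ≡ 1 (mod 4), so (9/493) = +(493/9).
Reduce top mod 9: now compute (7/9).
Reciprocity: 7 ≡ 3 and 9 ≡ 1 (mod 4), so (7/9) = +(9/7).
Reduce top mod 7: now compute (2/7).
Pull out 2: since 7 ≡ 7 (mod 8), (2/7) = +1.
Reached (1/7) = 1. Collecting the sign flips along the way, the symbol is +1.

1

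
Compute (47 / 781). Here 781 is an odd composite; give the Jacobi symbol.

-1

Reciprocity: 47 ≡ 3 and 781 ≡ 1 (mod 4), so (47/781) = +(781/47).
Reduce top mod 47: now compute (29/47).
Reciprocity: 29 ≡ 1 and 47 ≡ 3 (mod 4), so (29/47) = +(47/29).
Reduce top mod 29: now compute (18/29).
Pull out 2: since 29 ≡ 5 (mod 8), (2/29) = -1.
Reciprocity: 9 ≡ 1 and 29 ≡ 1 (mod 4), so (9/29) = +(29/9).
Reduce top mod 9: now compute (2/9).
Pull out 2: since 9 ≡ 1 (mod 8), (2/9) = +1.
Reached (1/9) = 1. Collecting the sign flips along the way, the symbol is -1.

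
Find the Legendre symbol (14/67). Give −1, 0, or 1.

1

Euler's criterion: (14/67) ≡ 14^33 (mod 67).
14^2 ≡ 62 (mod 67)
14^4 ≡ 25 (mod 67)
14^8 ≡ 22 (mod 67)
14^16 ≡ 15 (mod 67)
14^32 ≡ 24 (mod 67)
14^33 = 14^(32+1) ≡ 1 (mod 67).
Result is 1, so (14/67) = 1.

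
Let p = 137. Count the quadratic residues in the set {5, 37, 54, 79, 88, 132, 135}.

(5/137) = -1 → non-residue.
(37/137) = +1 → QR.
(54/137) = -1 → non-residue.
(79/137) = -1 → non-residue.
(88/137) = +1 → QR.
(132/137) = -1 → non-residue.
(135/137) = +1 → QR.
Total quadratic residues among the 7: 3.

3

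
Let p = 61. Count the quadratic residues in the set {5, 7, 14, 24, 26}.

2

(5/61) = +1 → QR.
(7/61) = -1 → non-residue.
(14/61) = +1 → QR.
(24/61) = -1 → non-residue.
(26/61) = -1 → non-residue.
Total quadratic residues among the 5: 2.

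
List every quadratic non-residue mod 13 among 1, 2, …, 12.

2, 5, 6, 7, 8, 11

Square k = 1,…,6 (k and 13−k give the same square):
1²=1, 2²=4, 3²=9, 4²≡3, 5²≡12, 6²≡10 (mod 13).
The residues are {1, 3, 4, 9, 10, 12}; the non-residues are the remaining 6 nonzero classes.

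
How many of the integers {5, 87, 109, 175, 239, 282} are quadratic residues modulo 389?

4

(5/389) = +1 → QR.
(87/389) = +1 → QR.
(109/389) = -1 → non-residue.
(175/389) = +1 → QR.
(239/389) = +1 → QR.
(282/389) = -1 → non-residue.
Total quadratic residues among the 6: 4.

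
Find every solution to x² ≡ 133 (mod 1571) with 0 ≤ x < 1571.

Since 1571 ≡ 3 (mod 4), a square root of 133 is 133^((1571+1)/4) = 133^393 mod 1571.
Repeated squaring: 133^2≡408, 133^4≡1509, 133^8≡702, 133^16≡1081, 133^32≡1308, 133^64≡45, 133^128≡454, 133^256≡315 (mod 1571).
133^393 = 133^(256+128+8+1) ≡ 182 (mod 1571).
Check: 182² = 33124 ≡ 133 (mod 1571). The two roots are 182 and 1389.

182, 1389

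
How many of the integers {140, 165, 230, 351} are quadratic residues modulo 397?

(140/397) = +1 → QR.
(165/397) = -1 → non-residue.
(230/397) = +1 → QR.
(351/397) = -1 → non-residue.
Total quadratic residues among the 4: 2.

2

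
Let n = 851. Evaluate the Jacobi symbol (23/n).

0

Reciprocity: 23 ≡ 3 and 851 ≡ 3 (mod 4), so (23/851) = −(851/23).
Reduce top mod 23: now compute (0/23).
Top reduces to 0: gcd > 1, so the symbol is 0.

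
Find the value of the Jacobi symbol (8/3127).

Pull out 2^3: since 3127 ≡ 7 (mod 8), (2/3127) = +1, so (2/3127)^3 = +1.
Reached (1/3127) = 1. Collecting the sign flips along the way, the symbol is +1.

1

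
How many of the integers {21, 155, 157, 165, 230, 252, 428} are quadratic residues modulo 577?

(21/577) = -1 → non-residue.
(155/577) = -1 → non-residue.
(157/577) = +1 → QR.
(165/577) = -1 → non-residue.
(230/577) = -1 → non-residue.
(252/577) = -1 → non-residue.
(428/577) = +1 → QR.
Total quadratic residues among the 7: 2.

2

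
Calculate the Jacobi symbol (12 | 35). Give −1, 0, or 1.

Pull out 2^2: since 35 ≡ 3 (mod 8), (2/35) = -1, so (2/35)^2 = +1.
Reciprocity: 3 ≡ 3 and 35 ≡ 3 (mod 4), so (3/35) = −(35/3).
Reduce top mod 3: now compute (2/3).
Pull out 2: since 3 ≡ 3 (mod 8), (2/3) = -1.
Reached (1/3) = 1. Collecting the sign flips along the way, the symbol is +1.

1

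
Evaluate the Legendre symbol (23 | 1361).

Reciprocity: 23 ≡ 3 and 1361 ≡ 1 (mod 4), so (23/1361) = +(1361/23).
Reduce top mod 23: now compute (4/23).
Pull out 2^2: since 23 ≡ 7 (mod 8), (2/23) = +1, so (2/23)^2 = +1.
Reached (1/23) = 1. Collecting the sign flips along the way, the symbol is +1.

1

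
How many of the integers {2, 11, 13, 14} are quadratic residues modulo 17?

2

(2/17) = +1 → QR.
(11/17) = -1 → non-residue.
(13/17) = +1 → QR.
(14/17) = -1 → non-residue.
Total quadratic residues among the 4: 2.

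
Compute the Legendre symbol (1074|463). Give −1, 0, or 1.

-1

First reduce: 1074 ≡ 148 (mod 463).
Pull out 2^2: since 463 ≡ 7 (mod 8), (2/463) = +1, so (2/463)^2 = +1.
Reciprocity: 37 ≡ 1 and 463 ≡ 3 (mod 4), so (37/463) = +(463/37).
Reduce top mod 37: now compute (19/37).
Reciprocity: 19 ≡ 3 and 37 ≡ 1 (mod 4), so (19/37) = +(37/19).
Reduce top mod 19: now compute (18/19).
Pull out 2: since 19 ≡ 3 (mod 8), (2/19) = -1.
Reciprocity: 9 ≡ 1 and 19 ≡ 3 (mod 4), so (9/19) = +(19/9).
Reduce top mod 9: now compute (1/9).
Reached (1/9) = 1. Collecting the sign flips along the way, the symbol is -1.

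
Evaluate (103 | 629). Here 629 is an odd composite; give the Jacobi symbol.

Reciprocity: 103 ≡ 3 and 629 ≡ 1 (mod 4), so (103/629) = +(629/103).
Reduce top mod 103: now compute (11/103).
Reciprocity: 11 ≡ 3 and 103 ≡ 3 (mod 4), so (11/103) = −(103/11).
Reduce top mod 11: now compute (4/11).
Pull out 2^2: since 11 ≡ 3 (mod 8), (2/11) = -1, so (2/11)^2 = +1.
Reached (1/11) = 1. Collecting the sign flips along the way, the symbol is -1.

-1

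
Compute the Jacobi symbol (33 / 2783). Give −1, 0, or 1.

Reciprocity: 33 ≡ 1 and 2783 ≡ 3 (mod 4), so (33/2783) = +(2783/33).
Reduce top mod 33: now compute (11/33).
Reciprocity: 11 ≡ 3 and 33 ≡ 1 (mod 4), so (11/33) = +(33/11).
Reduce top mod 11: now compute (0/11).
Top reduces to 0: gcd > 1, so the symbol is 0.

0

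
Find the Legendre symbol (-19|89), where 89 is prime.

First reduce: -19 ≡ 70 (mod 89).
Pull out 2: since 89 ≡ 1 (mod 8), (2/89) = +1.
Reciprocity: 35 ≡ 3 and 89 ≡ 1 (mod 4), so (35/89) = +(89/35).
Reduce top mod 35: now compute (19/35).
Reciprocity: 19 ≡ 3 and 35 ≡ 3 (mod 4), so (19/35) = −(35/19).
Reduce top mod 19: now compute (16/19).
Pull out 2^4: since 19 ≡ 3 (mod 8), (2/19) = -1, so (2/19)^4 = +1.
Reached (1/19) = 1. Collecting the sign flips along the way, the symbol is -1.

-1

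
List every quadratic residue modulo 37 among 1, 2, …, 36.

1,3,4,7,9,10,11,12,16,21,25,26,27,28,30,33,34,36

Square k = 1,…,18 (k and 37−k give the same square):
1²=1, 2²=4, 3²=9, 4²=16, 5²=25, 6²=36, 7²≡12, 8²≡27, 9²≡7, 10²≡26, 11²≡10, 12²≡33, 13²≡21, 14²≡11, 15²≡3, 16²≡34, 17²≡30, 18²≡28 (mod 37).
So the quadratic residues mod 37 are {1, 3, 4, 7, 9, 10, 11, 12, 16, 21, 25, 26, 27, 28, 30, 33, 34, 36}.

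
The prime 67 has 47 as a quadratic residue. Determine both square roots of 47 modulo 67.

Since 67 ≡ 3 (mod 4), a square root of 47 is 47^((67+1)/4) = 47^17 mod 67.
Repeated squaring: 47^2≡65, 47^4≡4, 47^8≡16, 47^16≡55 (mod 67).
47^17 = 47^(16+1) ≡ 39 (mod 67).
Check: 39² = 1521 ≡ 47 (mod 67). The two roots are 28 and 39.

28, 39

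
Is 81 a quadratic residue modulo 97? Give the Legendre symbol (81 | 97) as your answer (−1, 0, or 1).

Euler's criterion: (81/97) ≡ 81^48 (mod 97).
81^2 ≡ 62 (mod 97)
81^4 ≡ 61 (mod 97)
81^8 ≡ 35 (mod 97)
81^16 ≡ 61 (mod 97)
81^32 ≡ 35 (mod 97)
81^48 = 81^(32+16) ≡ 1 (mod 97).
Result is 1, so (81/97) = 1.

1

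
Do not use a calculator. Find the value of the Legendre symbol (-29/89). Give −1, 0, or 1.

First reduce: -29 ≡ 60 (mod 89).
Pull out 2^2: since 89 ≡ 1 (mod 8), (2/89) = +1, so (2/89)^2 = +1.
Reciprocity: 15 ≡ 3 and 89 ≡ 1 (mod 4), so (15/89) = +(89/15).
Reduce top mod 15: now compute (14/15).
Pull out 2: since 15 ≡ 7 (mod 8), (2/15) = +1.
Reciprocity: 7 ≡ 3 and 15 ≡ 3 (mod 4), so (7/15) = −(15/7).
Reduce top mod 7: now compute (1/7).
Reached (1/7) = 1. Collecting the sign flips along the way, the symbol is -1.

-1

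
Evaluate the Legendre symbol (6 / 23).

Pull out 2: since 23 ≡ 7 (mod 8), (2/23) = +1.
Reciprocity: 3 ≡ 3 and 23 ≡ 3 (mod 4), so (3/23) = −(23/3).
Reduce top mod 3: now compute (2/3).
Pull out 2: since 3 ≡ 3 (mod 8), (2/3) = -1.
Reached (1/3) = 1. Collecting the sign flips along the way, the symbol is +1.

1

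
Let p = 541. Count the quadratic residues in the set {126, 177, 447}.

0

(126/541) = -1 → non-residue.
(177/541) = -1 → non-residue.
(447/541) = -1 → non-residue.
Total quadratic residues among the 3: 0.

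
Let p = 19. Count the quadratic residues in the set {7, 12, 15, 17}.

(7/19) = +1 → QR.
(12/19) = -1 → non-residue.
(15/19) = -1 → non-residue.
(17/19) = +1 → QR.
Total quadratic residues among the 4: 2.

2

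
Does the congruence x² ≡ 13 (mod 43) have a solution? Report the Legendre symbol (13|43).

1

Euler's criterion: (13/43) ≡ 13^21 (mod 43).
13^2 ≡ 40 (mod 43)
13^4 ≡ 9 (mod 43)
13^8 ≡ 38 (mod 43)
13^16 ≡ 25 (mod 43)
13^21 = 13^(16+4+1) ≡ 1 (mod 43).
Result is 1, so (13/43) = 1.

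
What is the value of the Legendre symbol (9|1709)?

Reciprocity: 9 ≡ 1 and 1709 ≡ 1 (mod 4), so (9/1709) = +(1709/9).
Reduce top mod 9: now compute (8/9).
Pull out 2^3: since 9 ≡ 1 (mod 8), (2/9) = +1, so (2/9)^3 = +1.
Reached (1/9) = 1. Collecting the sign flips along the way, the symbol is +1.

1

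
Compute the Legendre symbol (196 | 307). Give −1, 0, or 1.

Pull out 2^2: since 307 ≡ 3 (mod 8), (2/307) = -1, so (2/307)^2 = +1.
Reciprocity: 49 ≡ 1 and 307 ≡ 3 (mod 4), so (49/307) = +(307/49).
Reduce top mod 49: now compute (13/49).
Reciprocity: 13 ≡ 1 and 49 ≡ 1 (mod 4), so (13/49) = +(49/13).
Reduce top mod 13: now compute (10/13).
Pull out 2: since 13 ≡ 5 (mod 8), (2/13) = -1.
Reciprocity: 5 ≡ 1 and 13 ≡ 1 (mod 4), so (5/13) = +(13/5).
Reduce top mod 5: now compute (3/5).
Reciprocity: 3 ≡ 3 and 5 ≡ 1 (mod 4), so (3/5) = +(5/3).
Reduce top mod 3: now compute (2/3).
Pull out 2: since 3 ≡ 3 (mod 8), (2/3) = -1.
Reached (1/3) = 1. Collecting the sign flips along the way, the symbol is +1.

1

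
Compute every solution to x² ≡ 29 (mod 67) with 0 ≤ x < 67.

Since 67 ≡ 3 (mod 4), a square root of 29 is 29^((67+1)/4) = 29^17 mod 67.
Repeated squaring: 29^2≡37, 29^4≡29, 29^8≡37, 29^16≡29 (mod 67).
29^17 = 29^(16+1) ≡ 37 (mod 67).
Check: 37² = 1369 ≡ 29 (mod 67). The two roots are 30 and 37.

30, 37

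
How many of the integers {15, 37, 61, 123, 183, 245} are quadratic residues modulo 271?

3

(15/271) = -1 → non-residue.
(37/271) = +1 → QR.
(61/271) = +1 → QR.
(123/271) = -1 → non-residue.
(183/271) = -1 → non-residue.
(245/271) = +1 → QR.
Total quadratic residues among the 6: 3.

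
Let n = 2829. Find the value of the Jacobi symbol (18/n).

Pull out 2: since 2829 ≡ 5 (mod 8), (2/2829) = -1.
Reciprocity: 9 ≡ 1 and 2829 ≡ 1 (mod 4), so (9/2829) = +(2829/9).
Reduce top mod 9: now compute (3/9).
Reciprocity: 3 ≡ 3 and 9 ≡ 1 (mod 4), so (3/9) = +(9/3).
Reduce top mod 3: now compute (0/3).
Top reduces to 0: gcd > 1, so the symbol is 0.

0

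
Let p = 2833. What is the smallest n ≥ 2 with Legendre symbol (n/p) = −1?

(2/2833) = +1, so 2 is a residue.
(3/2833) = +1, so 3 is a residue.
(4/2833) = +1, so 4 is a residue.
(5/2833) = −1, so 5 is the smallest positive non-residue mod 2833.

5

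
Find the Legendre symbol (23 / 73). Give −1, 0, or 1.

Reciprocity: 23 ≡ 3 and 73 ≡ 1 (mod 4), so (23/73) = +(73/23).
Reduce top mod 23: now compute (4/23).
Pull out 2^2: since 23 ≡ 7 (mod 8), (2/23) = +1, so (2/23)^2 = +1.
Reached (1/23) = 1. Collecting the sign flips along the way, the symbol is +1.

1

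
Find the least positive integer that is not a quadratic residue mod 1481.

(2/1481) = +1, so 2 is a residue.
(3/1481) = −1, so 3 is the smallest positive non-residue mod 1481.

3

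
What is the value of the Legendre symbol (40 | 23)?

-1

First reduce: 40 ≡ 17 (mod 23).
Reciprocity: 17 ≡ 1 and 23 ≡ 3 (mod 4), so (17/23) = +(23/17).
Reduce top mod 17: now compute (6/17).
Pull out 2: since 17 ≡ 1 (mod 8), (2/17) = +1.
Reciprocity: 3 ≡ 3 and 17 ≡ 1 (mod 4), so (3/17) = +(17/3).
Reduce top mod 3: now compute (2/3).
Pull out 2: since 3 ≡ 3 (mod 8), (2/3) = -1.
Reached (1/3) = 1. Collecting the sign flips along the way, the symbol is -1.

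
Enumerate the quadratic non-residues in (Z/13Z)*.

2, 5, 6, 7, 8, 11

Square k = 1,…,6 (k and 13−k give the same square):
1²=1, 2²=4, 3²=9, 4²≡3, 5²≡12, 6²≡10 (mod 13).
The residues are {1, 3, 4, 9, 10, 12}; the non-residues are the remaining 6 nonzero classes.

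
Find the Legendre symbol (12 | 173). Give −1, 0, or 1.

-1

Pull out 2^2: since 173 ≡ 5 (mod 8), (2/173) = -1, so (2/173)^2 = +1.
Reciprocity: 3 ≡ 3 and 173 ≡ 1 (mod 4), so (3/173) = +(173/3).
Reduce top mod 3: now compute (2/3).
Pull out 2: since 3 ≡ 3 (mod 8), (2/3) = -1.
Reached (1/3) = 1. Collecting the sign flips along the way, the symbol is -1.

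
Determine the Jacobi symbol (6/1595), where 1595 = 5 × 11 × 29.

-1

Pull out 2: since 1595 ≡ 3 (mod 8), (2/1595) = -1.
Reciprocity: 3 ≡ 3 and 1595 ≡ 3 (mod 4), so (3/1595) = −(1595/3).
Reduce top mod 3: now compute (2/3).
Pull out 2: since 3 ≡ 3 (mod 8), (2/3) = -1.
Reached (1/3) = 1. Collecting the sign flips along the way, the symbol is -1.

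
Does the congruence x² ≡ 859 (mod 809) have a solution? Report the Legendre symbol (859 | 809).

First reduce: 859 ≡ 50 (mod 809).
Pull out 2: since 809 ≡ 1 (mod 8), (2/809) = +1.
Reciprocity: 25 ≡ 1 and 809 ≡ 1 (mod 4), so (25/809) = +(809/25).
Reduce top mod 25: now compute (9/25).
Reciprocity: 9 ≡ 1 and 25 ≡ 1 (mod 4), so (9/25) = +(25/9).
Reduce top mod 9: now compute (7/9).
Reciprocity: 7 ≡ 3 and 9 ≡ 1 (mod 4), so (7/9) = +(9/7).
Reduce top mod 7: now compute (2/7).
Pull out 2: since 7 ≡ 7 (mod 8), (2/7) = +1.
Reached (1/7) = 1. Collecting the sign flips along the way, the symbol is +1.

1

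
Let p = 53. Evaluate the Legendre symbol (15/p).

Reciprocity: 15 ≡ 3 and 53 ≡ 1 (mod 4), so (15/53) = +(53/15).
Reduce top mod 15: now compute (8/15).
Pull out 2^3: since 15 ≡ 7 (mod 8), (2/15) = +1, so (2/15)^3 = +1.
Reached (1/15) = 1. Collecting the sign flips along the way, the symbol is +1.

1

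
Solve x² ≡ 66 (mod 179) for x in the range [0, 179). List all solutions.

31, 148

Since 179 ≡ 3 (mod 4), a square root of 66 is 66^((179+1)/4) = 66^45 mod 179.
Repeated squaring: 66^2≡60, 66^4≡20, 66^8≡42, 66^16≡153, 66^32≡139 (mod 179).
66^45 = 66^(32+8+4+1) ≡ 31 (mod 179).
Check: 31² = 961 ≡ 66 (mod 179). The two roots are 31 and 148.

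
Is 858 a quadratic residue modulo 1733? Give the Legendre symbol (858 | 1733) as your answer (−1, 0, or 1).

Pull out 2: since 1733 ≡ 5 (mod 8), (2/1733) = -1.
Reciprocity: 429 ≡ 1 and 1733 ≡ 1 (mod 4), so (429/1733) = +(1733/429).
Reduce top mod 429: now compute (17/429).
Reciprocity: 17 ≡ 1 and 429 ≡ 1 (mod 4), so (17/429) = +(429/17).
Reduce top mod 17: now compute (4/17).
Pull out 2^2: since 17 ≡ 1 (mod 8), (2/17) = +1, so (2/17)^2 = +1.
Reached (1/17) = 1. Collecting the sign flips along the way, the symbol is -1.

-1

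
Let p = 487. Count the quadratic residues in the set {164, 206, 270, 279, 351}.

(164/487) = +1 → QR.
(206/487) = +1 → QR.
(270/487) = +1 → QR.
(279/487) = +1 → QR.
(351/487) = +1 → QR.
Total quadratic residues among the 5: 5.

5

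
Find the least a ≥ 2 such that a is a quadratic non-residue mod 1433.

3

(2/1433) = +1, so 2 is a residue.
(3/1433) = −1, so 3 is the smallest positive non-residue mod 1433.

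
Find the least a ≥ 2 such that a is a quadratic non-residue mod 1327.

3

(2/1327) = +1, so 2 is a residue.
(3/1327) = −1, so 3 is the smallest positive non-residue mod 1327.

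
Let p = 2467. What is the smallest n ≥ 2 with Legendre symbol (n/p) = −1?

2

(2/2467) = −1, so 2 is the smallest positive non-residue mod 2467.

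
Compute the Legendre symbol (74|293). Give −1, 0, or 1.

Euler's criterion: (74/293) ≡ 74^146 (mod 293).
74^2 ≡ 202 (mod 293)
74^4 ≡ 77 (mod 293)
74^8 ≡ 69 (mod 293)
74^16 ≡ 73 (mod 293)
74^32 ≡ 55 (mod 293)
74^64 ≡ 95 (mod 293)
74^128 ≡ 235 (mod 293)
74^146 = 74^(128+16+2) ≡ 292 (mod 293).
Result is 292 ≡ −1, so (74/293) = −1.

-1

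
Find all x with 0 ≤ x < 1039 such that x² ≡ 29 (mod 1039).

Since 1039 ≡ 3 (mod 4), a square root of 29 is 29^((1039+1)/4) = 29^260 mod 1039.
Repeated squaring: 29^2≡841, 29^4≡761, 29^8≡398, 29^16≡476, 29^32≡74, 29^64≡281, 29^128≡1036, 29^256≡9 (mod 1039).
29^260 = 29^(256+4) ≡ 615 (mod 1039).
Check: 615² = 378225 ≡ 29 (mod 1039). The two roots are 424 and 615.

424, 615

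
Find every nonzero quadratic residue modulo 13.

Square k = 1,…,6 (k and 13−k give the same square):
1²=1, 2²=4, 3²=9, 4²≡3, 5²≡12, 6²≡10 (mod 13).
So the quadratic residues mod 13 are {1, 3, 4, 9, 10, 12}.

1 3 4 9 10 12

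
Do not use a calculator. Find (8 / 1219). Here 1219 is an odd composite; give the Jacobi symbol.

Pull out 2^3: since 1219 ≡ 3 (mod 8), (2/1219) = -1, so (2/1219)^3 = -1.
Reached (1/1219) = 1. Collecting the sign flips along the way, the symbol is -1.

-1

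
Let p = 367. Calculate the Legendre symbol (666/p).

First reduce: 666 ≡ 299 (mod 367).
Reciprocity: 299 ≡ 3 and 367 ≡ 3 (mod 4), so (299/367) = −(367/299).
Reduce top mod 299: now compute (68/299).
Pull out 2^2: since 299 ≡ 3 (mod 8), (2/299) = -1, so (2/299)^2 = +1.
Reciprocity: 17 ≡ 1 and 299 ≡ 3 (mod 4), so (17/299) = +(299/17).
Reduce top mod 17: now compute (10/17).
Pull out 2: since 17 ≡ 1 (mod 8), (2/17) = +1.
Reciprocity: 5 ≡ 1 and 17 ≡ 1 (mod 4), so (5/17) = +(17/5).
Reduce top mod 5: now compute (2/5).
Pull out 2: since 5 ≡ 5 (mod 8), (2/5) = -1.
Reached (1/5) = 1. Collecting the sign flips along the way, the symbol is +1.

1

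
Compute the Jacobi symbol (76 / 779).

Pull out 2^2: since 779 ≡ 3 (mod 8), (2/779) = -1, so (2/779)^2 = +1.
Reciprocity: 19 ≡ 3 and 779 ≡ 3 (mod 4), so (19/779) = −(779/19).
Reduce top mod 19: now compute (0/19).
Top reduces to 0: gcd > 1, so the symbol is 0.

0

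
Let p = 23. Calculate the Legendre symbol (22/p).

Euler's criterion: (22/23) ≡ 22^11 (mod 23).
22^2 ≡ 1 (mod 23)
22^4 ≡ 1 (mod 23)
22^8 ≡ 1 (mod 23)
22^11 = 22^(8+2+1) ≡ 22 (mod 23).
Result is 22 ≡ −1, so (22/23) = −1.

-1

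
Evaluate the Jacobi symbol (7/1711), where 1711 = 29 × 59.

Reciprocity: 7 ≡ 3 and 1711 ≡ 3 (mod 4), so (7/1711) = −(1711/7).
Reduce top mod 7: now compute (3/7).
Reciprocity: 3 ≡ 3 and 7 ≡ 3 (mod 4), so (3/7) = −(7/3).
Reduce top mod 3: now compute (1/3).
Reached (1/3) = 1. Collecting the sign flips along the way, the symbol is +1.

1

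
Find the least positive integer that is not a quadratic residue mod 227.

2

(2/227) = −1, so 2 is the smallest positive non-residue mod 227.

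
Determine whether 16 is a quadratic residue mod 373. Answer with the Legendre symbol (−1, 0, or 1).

1

Pull out 2^4: since 373 ≡ 5 (mod 8), (2/373) = -1, so (2/373)^4 = +1.
Reached (1/373) = 1. Collecting the sign flips along the way, the symbol is +1.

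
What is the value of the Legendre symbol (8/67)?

-1

Pull out 2^3: since 67 ≡ 3 (mod 8), (2/67) = -1, so (2/67)^3 = -1.
Reached (1/67) = 1. Collecting the sign flips along the way, the symbol is -1.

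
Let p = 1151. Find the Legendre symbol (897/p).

Reciprocity: 897 ≡ 1 and 1151 ≡ 3 (mod 4), so (897/1151) = +(1151/897).
Reduce top mod 897: now compute (254/897).
Pull out 2: since 897 ≡ 1 (mod 8), (2/897) = +1.
Reciprocity: 127 ≡ 3 and 897 ≡ 1 (mod 4), so (127/897) = +(897/127).
Reduce top mod 127: now compute (8/127).
Pull out 2^3: since 127 ≡ 7 (mod 8), (2/127) = +1, so (2/127)^3 = +1.
Reached (1/127) = 1. Collecting the sign flips along the way, the symbol is +1.

1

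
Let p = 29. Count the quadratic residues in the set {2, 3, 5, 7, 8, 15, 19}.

2

(2/29) = -1 → non-residue.
(3/29) = -1 → non-residue.
(5/29) = +1 → QR.
(7/29) = +1 → QR.
(8/29) = -1 → non-residue.
(15/29) = -1 → non-residue.
(19/29) = -1 → non-residue.
Total quadratic residues among the 7: 2.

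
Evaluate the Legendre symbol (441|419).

Euler's criterion: (441/419) ≡ 22^209 (mod 419).
22^2 ≡ 65 (mod 419)
22^4 ≡ 35 (mod 419)
22^8 ≡ 387 (mod 419)
22^16 ≡ 186 (mod 419)
22^32 ≡ 238 (mod 419)
22^64 ≡ 79 (mod 419)
22^128 ≡ 375 (mod 419)
22^209 = 22^(128+64+16+1) ≡ 1 (mod 419).
Result is 1, so (441/419) = 1.

1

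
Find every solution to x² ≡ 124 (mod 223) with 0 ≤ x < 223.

74, 149

Since 223 ≡ 3 (mod 4), a square root of 124 is 124^((223+1)/4) = 124^56 mod 223.
Repeated squaring: 124^2≡212, 124^4≡121, 124^8≡146, 124^16≡131, 124^32≡213 (mod 223).
124^56 = 124^(32+16+8) ≡ 74 (mod 223).
Check: 74² = 5476 ≡ 124 (mod 223). The two roots are 74 and 149.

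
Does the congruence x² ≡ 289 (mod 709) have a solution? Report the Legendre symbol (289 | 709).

Euler's criterion: (289/709) ≡ 289^354 (mod 709).
289^2 ≡ 568 (mod 709)
289^4 ≡ 29 (mod 709)
289^8 ≡ 132 (mod 709)
289^16 ≡ 408 (mod 709)
289^32 ≡ 558 (mod 709)
289^64 ≡ 113 (mod 709)
289^128 ≡ 7 (mod 709)
289^256 ≡ 49 (mod 709)
289^354 = 289^(256+64+32+2) ≡ 1 (mod 709).
Result is 1, so (289/709) = 1.

1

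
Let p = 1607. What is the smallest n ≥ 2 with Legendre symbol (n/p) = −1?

5

(2/1607) = +1, so 2 is a residue.
(3/1607) = +1, so 3 is a residue.
(4/1607) = +1, so 4 is a residue.
(5/1607) = −1, so 5 is the smallest positive non-residue mod 1607.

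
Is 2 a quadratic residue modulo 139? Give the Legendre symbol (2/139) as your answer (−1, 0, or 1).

Pull out 2: since 139 ≡ 3 (mod 8), (2/139) = -1.
Reached (1/139) = 1. Collecting the sign flips along the way, the symbol is -1.

-1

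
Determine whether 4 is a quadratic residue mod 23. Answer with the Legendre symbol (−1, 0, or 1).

Euler's criterion: (4/23) ≡ 4^11 (mod 23).
4^2 ≡ 16 (mod 23)
4^4 ≡ 3 (mod 23)
4^8 ≡ 9 (mod 23)
4^11 = 4^(8+2+1) ≡ 1 (mod 23).
Result is 1, so (4/23) = 1.

1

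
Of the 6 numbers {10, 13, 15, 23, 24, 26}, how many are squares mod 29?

3

(10/29) = -1 → non-residue.
(13/29) = +1 → QR.
(15/29) = -1 → non-residue.
(23/29) = +1 → QR.
(24/29) = +1 → QR.
(26/29) = -1 → non-residue.
Total quadratic residues among the 6: 3.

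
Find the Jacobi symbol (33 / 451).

Reciprocity: 33 ≡ 1 and 451 ≡ 3 (mod 4), so (33/451) = +(451/33).
Reduce top mod 33: now compute (22/33).
Pull out 2: since 33 ≡ 1 (mod 8), (2/33) = +1.
Reciprocity: 11 ≡ 3 and 33 ≡ 1 (mod 4), so (11/33) = +(33/11).
Reduce top mod 11: now compute (0/11).
Top reduces to 0: gcd > 1, so the symbol is 0.

0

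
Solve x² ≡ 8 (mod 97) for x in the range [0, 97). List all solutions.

28, 69

97 ≡ 1 (mod 4), so we find a root by search.
Trying successive values, 28² = 784 ≡ 8 (mod 97). The other root is 97 − 28 = 69.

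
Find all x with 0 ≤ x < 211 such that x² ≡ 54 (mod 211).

Since 211 ≡ 3 (mod 4), a square root of 54 is 54^((211+1)/4) = 54^53 mod 211.
Repeated squaring: 54^2≡173, 54^4≡178, 54^8≡34, 54^16≡101, 54^32≡73 (mod 211).
54^53 = 54^(32+16+4+1) ≡ 73 (mod 211).
Check: 73² = 5329 ≡ 54 (mod 211). The two roots are 73 and 138.

73, 138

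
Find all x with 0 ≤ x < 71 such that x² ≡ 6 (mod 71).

19, 52

Since 71 ≡ 3 (mod 4), a square root of 6 is 6^((71+1)/4) = 6^18 mod 71.
Repeated squaring: 6^2≡36, 6^4≡18, 6^8≡40, 6^16≡38 (mod 71).
6^18 = 6^(16+2) ≡ 19 (mod 71).
Check: 19² = 361 ≡ 6 (mod 71). The two roots are 19 and 52.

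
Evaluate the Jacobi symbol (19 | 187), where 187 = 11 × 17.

Reciprocity: 19 ≡ 3 and 187 ≡ 3 (mod 4), so (19/187) = −(187/19).
Reduce top mod 19: now compute (16/19).
Pull out 2^4: since 19 ≡ 3 (mod 8), (2/19) = -1, so (2/19)^4 = +1.
Reached (1/19) = 1. Collecting the sign flips along the way, the symbol is -1.

-1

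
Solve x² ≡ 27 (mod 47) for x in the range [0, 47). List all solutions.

Since 47 ≡ 3 (mod 4), a square root of 27 is 27^((47+1)/4) = 27^12 mod 47.
Repeated squaring: 27^2≡24, 27^4≡12, 27^8≡3 (mod 47).
27^12 = 27^(8+4) ≡ 36 (mod 47).
Check: 36² = 1296 ≡ 27 (mod 47). The two roots are 11 and 36.

11, 36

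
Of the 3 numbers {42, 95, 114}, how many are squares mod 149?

(42/149) = +1 → QR.
(95/149) = +1 → QR.
(114/149) = +1 → QR.
Total quadratic residues among the 3: 3.

3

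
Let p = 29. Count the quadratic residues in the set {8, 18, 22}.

1

(8/29) = -1 → non-residue.
(18/29) = -1 → non-residue.
(22/29) = +1 → QR.
Total quadratic residues among the 3: 1.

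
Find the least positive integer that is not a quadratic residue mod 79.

(2/79) = +1, so 2 is a residue.
(3/79) = −1, so 3 is the smallest positive non-residue mod 79.

3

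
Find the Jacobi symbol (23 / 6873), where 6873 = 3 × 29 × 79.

Reciprocity: 23 ≡ 3 and 6873 ≡ 1 (mod 4), so (23/6873) = +(6873/23).
Reduce top mod 23: now compute (19/23).
Reciprocity: 19 ≡ 3 and 23 ≡ 3 (mod 4), so (19/23) = −(23/19).
Reduce top mod 19: now compute (4/19).
Pull out 2^2: since 19 ≡ 3 (mod 8), (2/19) = -1, so (2/19)^2 = +1.
Reached (1/19) = 1. Collecting the sign flips along the way, the symbol is -1.

-1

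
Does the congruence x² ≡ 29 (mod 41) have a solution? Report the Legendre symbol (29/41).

-1

Reciprocity: 29 ≡ 1 and 41 ≡ 1 (mod 4), so (29/41) = +(41/29).
Reduce top mod 29: now compute (12/29).
Pull out 2^2: since 29 ≡ 5 (mod 8), (2/29) = -1, so (2/29)^2 = +1.
Reciprocity: 3 ≡ 3 and 29 ≡ 1 (mod 4), so (3/29) = +(29/3).
Reduce top mod 3: now compute (2/3).
Pull out 2: since 3 ≡ 3 (mod 8), (2/3) = -1.
Reached (1/3) = 1. Collecting the sign flips along the way, the symbol is -1.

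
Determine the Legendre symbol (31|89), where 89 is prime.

Euler's criterion: (31/89) ≡ 31^44 (mod 89).
31^2 ≡ 71 (mod 89)
31^4 ≡ 57 (mod 89)
31^8 ≡ 45 (mod 89)
31^16 ≡ 67 (mod 89)
31^32 ≡ 39 (mod 89)
31^44 = 31^(32+8+4) ≡ 88 (mod 89).
Result is 88 ≡ −1, so (31/89) = −1.

-1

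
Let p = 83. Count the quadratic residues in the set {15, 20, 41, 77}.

2

(15/83) = -1 → non-residue.
(20/83) = -1 → non-residue.
(41/83) = +1 → QR.
(77/83) = +1 → QR.
Total quadratic residues among the 4: 2.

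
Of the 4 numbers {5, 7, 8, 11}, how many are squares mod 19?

(5/19) = +1 → QR.
(7/19) = +1 → QR.
(8/19) = -1 → non-residue.
(11/19) = +1 → QR.
Total quadratic residues among the 4: 3.

3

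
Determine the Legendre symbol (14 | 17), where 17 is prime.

Pull out 2: since 17 ≡ 1 (mod 8), (2/17) = +1.
Reciprocity: 7 ≡ 3 and 17 ≡ 1 (mod 4), so (7/17) = +(17/7).
Reduce top mod 7: now compute (3/7).
Reciprocity: 3 ≡ 3 and 7 ≡ 3 (mod 4), so (3/7) = −(7/3).
Reduce top mod 3: now compute (1/3).
Reached (1/3) = 1. Collecting the sign flips along the way, the symbol is -1.

-1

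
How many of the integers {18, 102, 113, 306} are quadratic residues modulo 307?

(18/307) = -1 → non-residue.
(102/307) = +1 → QR.
(113/307) = +1 → QR.
(306/307) = -1 → non-residue.
Total quadratic residues among the 4: 2.

2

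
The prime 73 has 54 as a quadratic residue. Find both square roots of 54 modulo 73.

73 ≡ 1 (mod 4), so we find a root by search.
Trying successive values, 28² = 784 ≡ 54 (mod 73). The other root is 73 − 28 = 45.

28, 45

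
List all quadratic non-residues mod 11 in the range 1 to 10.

2, 6, 7, 8, 10

Square k = 1,…,5 (k and 11−k give the same square):
1²=1, 2²=4, 3²=9, 4²≡5, 5²≡3 (mod 11).
The residues are {1, 3, 4, 5, 9}; the non-residues are the remaining 5 nonzero classes.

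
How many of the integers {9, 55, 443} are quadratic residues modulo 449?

2

(9/449) = +1 → QR.
(55/449) = +1 → QR.
(443/449) = -1 → non-residue.
Total quadratic residues among the 3: 2.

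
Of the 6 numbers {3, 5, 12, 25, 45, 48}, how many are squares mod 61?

(3/61) = +1 → QR.
(5/61) = +1 → QR.
(12/61) = +1 → QR.
(25/61) = +1 → QR.
(45/61) = +1 → QR.
(48/61) = +1 → QR.
Total quadratic residues among the 6: 6.

6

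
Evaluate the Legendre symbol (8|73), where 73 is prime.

Pull out 2^3: since 73 ≡ 1 (mod 8), (2/73) = +1, so (2/73)^3 = +1.
Reached (1/73) = 1. Collecting the sign flips along the way, the symbol is +1.

1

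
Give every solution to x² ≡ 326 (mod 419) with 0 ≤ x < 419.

140, 279

Since 419 ≡ 3 (mod 4), a square root of 326 is 326^((419+1)/4) = 326^105 mod 419.
Repeated squaring: 326^2≡269, 326^4≡293, 326^8≡373, 326^16≡21, 326^32≡22, 326^64≡65 (mod 419).
326^105 = 326^(64+32+8+1) ≡ 140 (mod 419).
Check: 140² = 19600 ≡ 326 (mod 419). The two roots are 140 and 279.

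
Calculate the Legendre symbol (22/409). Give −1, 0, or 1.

-1

Pull out 2: since 409 ≡ 1 (mod 8), (2/409) = +1.
Reciprocity: 11 ≡ 3 and 409 ≡ 1 (mod 4), so (11/409) = +(409/11).
Reduce top mod 11: now compute (2/11).
Pull out 2: since 11 ≡ 3 (mod 8), (2/11) = -1.
Reached (1/11) = 1. Collecting the sign flips along the way, the symbol is -1.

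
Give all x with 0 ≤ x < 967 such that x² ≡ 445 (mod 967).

Since 967 ≡ 3 (mod 4), a square root of 445 is 445^((967+1)/4) = 445^242 mod 967.
Repeated squaring: 445^2≡757, 445^4≡585, 445^8≡874, 445^16≡913, 445^32≡15, 445^64≡225, 445^128≡341 (mod 967).
445^242 = 445^(128+64+32+16+2) ≡ 400 (mod 967).
Check: 400² = 160000 ≡ 445 (mod 967). The two roots are 400 and 567.

400, 567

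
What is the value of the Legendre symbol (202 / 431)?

-1

Pull out 2: since 431 ≡ 7 (mod 8), (2/431) = +1.
Reciprocity: 101 ≡ 1 and 431 ≡ 3 (mod 4), so (101/431) = +(431/101).
Reduce top mod 101: now compute (27/101).
Reciprocity: 27 ≡ 3 and 101 ≡ 1 (mod 4), so (27/101) = +(101/27).
Reduce top mod 27: now compute (20/27).
Pull out 2^2: since 27 ≡ 3 (mod 8), (2/27) = -1, so (2/27)^2 = +1.
Reciprocity: 5 ≡ 1 and 27 ≡ 3 (mod 4), so (5/27) = +(27/5).
Reduce top mod 5: now compute (2/5).
Pull out 2: since 5 ≡ 5 (mod 8), (2/5) = -1.
Reached (1/5) = 1. Collecting the sign flips along the way, the symbol is -1.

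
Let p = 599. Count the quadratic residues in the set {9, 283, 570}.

3

(9/599) = +1 → QR.
(283/599) = +1 → QR.
(570/599) = +1 → QR.
Total quadratic residues among the 3: 3.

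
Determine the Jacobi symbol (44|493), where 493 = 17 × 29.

1

Pull out 2^2: since 493 ≡ 5 (mod 8), (2/493) = -1, so (2/493)^2 = +1.
Reciprocity: 11 ≡ 3 and 493 ≡ 1 (mod 4), so (11/493) = +(493/11).
Reduce top mod 11: now compute (9/11).
Reciprocity: 9 ≡ 1 and 11 ≡ 3 (mod 4), so (9/11) = +(11/9).
Reduce top mod 9: now compute (2/9).
Pull out 2: since 9 ≡ 1 (mod 8), (2/9) = +1.
Reached (1/9) = 1. Collecting the sign flips along the way, the symbol is +1.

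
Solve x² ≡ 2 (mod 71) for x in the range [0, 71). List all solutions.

12, 59

Since 71 ≡ 3 (mod 4), a square root of 2 is 2^((71+1)/4) = 2^18 mod 71.
Repeated squaring: 2^2≡4, 2^4≡16, 2^8≡43, 2^16≡3 (mod 71).
2^18 = 2^(16+2) ≡ 12 (mod 71).
Check: 12² = 144 ≡ 2 (mod 71). The two roots are 12 and 59.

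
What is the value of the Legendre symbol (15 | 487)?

1

Reciprocity: 15 ≡ 3 and 487 ≡ 3 (mod 4), so (15/487) = −(487/15).
Reduce top mod 15: now compute (7/15).
Reciprocity: 7 ≡ 3 and 15 ≡ 3 (mod 4), so (7/15) = −(15/7).
Reduce top mod 7: now compute (1/7).
Reached (1/7) = 1. Collecting the sign flips along the way, the symbol is +1.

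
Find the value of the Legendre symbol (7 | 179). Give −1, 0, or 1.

Euler's criterion: (7/179) ≡ 7^89 (mod 179).
7^2 ≡ 49 (mod 179)
7^4 ≡ 74 (mod 179)
7^8 ≡ 106 (mod 179)
7^16 ≡ 138 (mod 179)
7^32 ≡ 70 (mod 179)
7^64 ≡ 67 (mod 179)
7^89 = 7^(64+16+8+1) ≡ 178 (mod 179).
Result is 178 ≡ −1, so (7/179) = −1.

-1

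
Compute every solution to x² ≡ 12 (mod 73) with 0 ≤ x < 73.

31, 42

73 ≡ 1 (mod 4), so we find a root by search.
Trying successive values, 31² = 961 ≡ 12 (mod 73). The other root is 73 − 31 = 42.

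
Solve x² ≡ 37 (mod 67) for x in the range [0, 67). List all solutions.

29, 38

Since 67 ≡ 3 (mod 4), a square root of 37 is 37^((67+1)/4) = 37^17 mod 67.
Repeated squaring: 37^2≡29, 37^4≡37, 37^8≡29, 37^16≡37 (mod 67).
37^17 = 37^(16+1) ≡ 29 (mod 67).
Check: 29² = 841 ≡ 37 (mod 67). The two roots are 29 and 38.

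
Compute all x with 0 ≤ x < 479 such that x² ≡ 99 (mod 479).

174, 305

Since 479 ≡ 3 (mod 4), a square root of 99 is 99^((479+1)/4) = 99^120 mod 479.
Repeated squaring: 99^2≡221, 99^4≡462, 99^8≡289, 99^16≡175, 99^32≡448, 99^64≡3 (mod 479).
99^120 = 99^(64+32+16+8) ≡ 305 (mod 479).
Check: 305² = 93025 ≡ 99 (mod 479). The two roots are 174 and 305.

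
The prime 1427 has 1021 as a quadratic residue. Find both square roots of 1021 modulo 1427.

456, 971

Since 1427 ≡ 3 (mod 4), a square root of 1021 is 1021^((1427+1)/4) = 1021^357 mod 1427.
Repeated squaring: 1021^2≡731, 1021^4≡663, 1021^8≡53, 1021^16≡1382, 1021^32≡598, 1021^64≡854, 1021^128≡119, 1021^256≡1318 (mod 1427).
1021^357 = 1021^(256+64+32+4+1) ≡ 971 (mod 1427).
Check: 971² = 942841 ≡ 1021 (mod 1427). The two roots are 456 and 971.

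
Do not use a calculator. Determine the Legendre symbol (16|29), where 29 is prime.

1

Pull out 2^4: since 29 ≡ 5 (mod 8), (2/29) = -1, so (2/29)^4 = +1.
Reached (1/29) = 1. Collecting the sign flips along the way, the symbol is +1.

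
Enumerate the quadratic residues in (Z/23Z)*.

1,2,3,4,6,8,9,12,13,16,18

Square k = 1,…,11 (k and 23−k give the same square):
1²=1, 2²=4, 3²=9, 4²=16, 5²≡2, 6²≡13, 7²≡3, 8²≡18, 9²≡12, 10²≡8, 11²≡6 (mod 23).
So the quadratic residues mod 23 are {1, 2, 3, 4, 6, 8, 9, 12, 13, 16, 18}.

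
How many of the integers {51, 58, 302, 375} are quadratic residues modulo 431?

3

(51/431) = -1 → non-residue.
(58/431) = +1 → QR.
(302/431) = +1 → QR.
(375/431) = +1 → QR.
Total quadratic residues among the 4: 3.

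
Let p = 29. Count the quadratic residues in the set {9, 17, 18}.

(9/29) = +1 → QR.
(17/29) = -1 → non-residue.
(18/29) = -1 → non-residue.
Total quadratic residues among the 3: 1.

1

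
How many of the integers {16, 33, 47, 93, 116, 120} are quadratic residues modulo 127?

3

(16/127) = +1 → QR.
(33/127) = -1 → non-residue.
(47/127) = +1 → QR.
(93/127) = -1 → non-residue.
(116/127) = -1 → non-residue.
(120/127) = +1 → QR.
Total quadratic residues among the 6: 3.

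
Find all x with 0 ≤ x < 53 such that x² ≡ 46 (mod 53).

53 ≡ 1 (mod 4), so we find a root by search.
Trying successive values, 24² = 576 ≡ 46 (mod 53). The other root is 53 − 24 = 29.

24, 29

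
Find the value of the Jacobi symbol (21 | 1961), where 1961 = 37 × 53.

Reciprocity: 21 ≡ 1 and 1961 ≡ 1 (mod 4), so (21/1961) = +(1961/21).
Reduce top mod 21: now compute (8/21).
Pull out 2^3: since 21 ≡ 5 (mod 8), (2/21) = -1, so (2/21)^3 = -1.
Reached (1/21) = 1. Collecting the sign flips along the way, the symbol is -1.

-1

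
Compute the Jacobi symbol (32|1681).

1

Pull out 2^5: since 1681 ≡ 1 (mod 8), (2/1681) = +1, so (2/1681)^5 = +1.
Reached (1/1681) = 1. Collecting the sign flips along the way, the symbol is +1.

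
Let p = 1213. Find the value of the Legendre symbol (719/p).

Reciprocity: 719 ≡ 3 and 1213 ≡ 1 (mod 4), so (719/1213) = +(1213/719).
Reduce top mod 719: now compute (494/719).
Pull out 2: since 719 ≡ 7 (mod 8), (2/719) = +1.
Reciprocity: 247 ≡ 3 and 719 ≡ 3 (mod 4), so (247/719) = −(719/247).
Reduce top mod 247: now compute (225/247).
Reciprocity: 225 ≡ 1 and 247 ≡ 3 (mod 4), so (225/247) = +(247/225).
Reduce top mod 225: now compute (22/225).
Pull out 2: since 225 ≡ 1 (mod 8), (2/225) = +1.
Reciprocity: 11 ≡ 3 and 225 ≡ 1 (mod 4), so (11/225) = +(225/11).
Reduce top mod 11: now compute (5/11).
Reciprocity: 5 ≡ 1 and 11 ≡ 3 (mod 4), so (5/11) = +(11/5).
Reduce top mod 5: now compute (1/5).
Reached (1/5) = 1. Collecting the sign flips along the way, the symbol is -1.

-1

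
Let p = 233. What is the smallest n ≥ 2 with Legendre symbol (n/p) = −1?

3

(2/233) = +1, so 2 is a residue.
(3/233) = −1, so 3 is the smallest positive non-residue mod 233.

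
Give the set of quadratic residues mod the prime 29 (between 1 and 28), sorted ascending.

Square k = 1,…,14 (k and 29−k give the same square):
1²=1, 2²=4, 3²=9, 4²=16, 5²=25, 6²≡7, 7²≡20, 8²≡6, 9²≡23, 10²≡13, 11²≡5, 12²≡28, 13²≡24, 14²≡22 (mod 29).
So the quadratic residues mod 29 are {1, 4, 5, 6, 7, 9, 13, 16, 20, 22, 23, 24, 25, 28}.

1,4,5,6,7,9,13,16,20,22,23,24,25,28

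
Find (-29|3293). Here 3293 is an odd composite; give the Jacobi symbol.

First reduce: -29 ≡ 3264 (mod 3293).
Pull out 2^6: since 3293 ≡ 5 (mod 8), (2/3293) = -1, so (2/3293)^6 = +1.
Reciprocity: 51 ≡ 3 and 3293 ≡ 1 (mod 4), so (51/3293) = +(3293/51).
Reduce top mod 51: now compute (29/51).
Reciprocity: 29 ≡ 1 and 51 ≡ 3 (mod 4), so (29/51) = +(51/29).
Reduce top mod 29: now compute (22/29).
Pull out 2: since 29 ≡ 5 (mod 8), (2/29) = -1.
Reciprocity: 11 ≡ 3 and 29 ≡ 1 (mod 4), so (11/29) = +(29/11).
Reduce top mod 11: now compute (7/11).
Reciprocity: 7 ≡ 3 and 11 ≡ 3 (mod 4), so (7/11) = −(11/7).
Reduce top mod 7: now compute (4/7).
Pull out 2^2: since 7 ≡ 7 (mod 8), (2/7) = +1, so (2/7)^2 = +1.
Reached (1/7) = 1. Collecting the sign flips along the way, the symbol is +1.

1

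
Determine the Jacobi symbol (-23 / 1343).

1

First reduce: -23 ≡ 1320 (mod 1343).
Pull out 2^3: since 1343 ≡ 7 (mod 8), (2/1343) = +1, so (2/1343)^3 = +1.
Reciprocity: 165 ≡ 1 and 1343 ≡ 3 (mod 4), so (165/1343) = +(1343/165).
Reduce top mod 165: now compute (23/165).
Reciprocity: 23 ≡ 3 and 165 ≡ 1 (mod 4), so (23/165) = +(165/23).
Reduce top mod 23: now compute (4/23).
Pull out 2^2: since 23 ≡ 7 (mod 8), (2/23) = +1, so (2/23)^2 = +1.
Reached (1/23) = 1. Collecting the sign flips along the way, the symbol is +1.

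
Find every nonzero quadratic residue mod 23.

Square k = 1,…,11 (k and 23−k give the same square):
1²=1, 2²=4, 3²=9, 4²=16, 5²≡2, 6²≡13, 7²≡3, 8²≡18, 9²≡12, 10²≡8, 11²≡6 (mod 23).
So the quadratic residues mod 23 are {1, 2, 3, 4, 6, 8, 9, 12, 13, 16, 18}.

1, 2, 3, 4, 6, 8, 9, 12, 13, 16, 18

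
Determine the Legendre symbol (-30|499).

First reduce: -30 ≡ 469 (mod 499).
Reciprocity: 469 ≡ 1 and 499 ≡ 3 (mod 4), so (469/499) = +(499/469).
Reduce top mod 469: now compute (30/469).
Pull out 2: since 469 ≡ 5 (mod 8), (2/469) = -1.
Reciprocity: 15 ≡ 3 and 469 ≡ 1 (mod 4), so (15/469) = +(469/15).
Reduce top mod 15: now compute (4/15).
Pull out 2^2: since 15 ≡ 7 (mod 8), (2/15) = +1, so (2/15)^2 = +1.
Reached (1/15) = 1. Collecting the sign flips along the way, the symbol is -1.

-1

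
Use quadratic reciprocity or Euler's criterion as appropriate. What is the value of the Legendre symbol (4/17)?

Pull out 2^2: since 17 ≡ 1 (mod 8), (2/17) = +1, so (2/17)^2 = +1.
Reached (1/17) = 1. Collecting the sign flips along the way, the symbol is +1.

1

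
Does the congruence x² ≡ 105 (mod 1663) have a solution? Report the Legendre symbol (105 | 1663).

-1

Reciprocity: 105 ≡ 1 and 1663 ≡ 3 (mod 4), so (105/1663) = +(1663/105).
Reduce top mod 105: now compute (88/105).
Pull out 2^3: since 105 ≡ 1 (mod 8), (2/105) = +1, so (2/105)^3 = +1.
Reciprocity: 11 ≡ 3 and 105 ≡ 1 (mod 4), so (11/105) = +(105/11).
Reduce top mod 11: now compute (6/11).
Pull out 2: since 11 ≡ 3 (mod 8), (2/11) = -1.
Reciprocity: 3 ≡ 3 and 11 ≡ 3 (mod 4), so (3/11) = −(11/3).
Reduce top mod 3: now compute (2/3).
Pull out 2: since 3 ≡ 3 (mod 8), (2/3) = -1.
Reached (1/3) = 1. Collecting the sign flips along the way, the symbol is -1.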